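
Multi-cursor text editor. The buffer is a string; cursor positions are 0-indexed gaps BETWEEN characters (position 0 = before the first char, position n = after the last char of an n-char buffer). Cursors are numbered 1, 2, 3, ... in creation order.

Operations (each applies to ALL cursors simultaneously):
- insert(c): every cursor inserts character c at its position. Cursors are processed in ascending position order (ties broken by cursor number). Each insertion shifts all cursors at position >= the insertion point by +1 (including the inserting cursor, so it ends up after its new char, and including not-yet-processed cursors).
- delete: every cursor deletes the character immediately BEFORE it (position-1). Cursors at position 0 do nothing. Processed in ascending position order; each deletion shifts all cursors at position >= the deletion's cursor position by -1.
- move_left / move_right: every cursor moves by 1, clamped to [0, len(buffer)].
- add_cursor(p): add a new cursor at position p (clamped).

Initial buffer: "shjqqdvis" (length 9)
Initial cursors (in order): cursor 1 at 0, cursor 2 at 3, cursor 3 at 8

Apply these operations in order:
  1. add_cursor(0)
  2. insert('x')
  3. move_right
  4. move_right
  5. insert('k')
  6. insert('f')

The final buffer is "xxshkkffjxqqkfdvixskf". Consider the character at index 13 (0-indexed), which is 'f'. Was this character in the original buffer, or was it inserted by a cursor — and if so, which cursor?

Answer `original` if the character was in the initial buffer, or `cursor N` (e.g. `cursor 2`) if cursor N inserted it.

After op 1 (add_cursor(0)): buffer="shjqqdvis" (len 9), cursors c1@0 c4@0 c2@3 c3@8, authorship .........
After op 2 (insert('x')): buffer="xxshjxqqdvixs" (len 13), cursors c1@2 c4@2 c2@6 c3@12, authorship 14...2.....3.
After op 3 (move_right): buffer="xxshjxqqdvixs" (len 13), cursors c1@3 c4@3 c2@7 c3@13, authorship 14...2.....3.
After op 4 (move_right): buffer="xxshjxqqdvixs" (len 13), cursors c1@4 c4@4 c2@8 c3@13, authorship 14...2.....3.
After op 5 (insert('k')): buffer="xxshkkjxqqkdvixsk" (len 17), cursors c1@6 c4@6 c2@11 c3@17, authorship 14..14.2..2...3.3
After op 6 (insert('f')): buffer="xxshkkffjxqqkfdvixskf" (len 21), cursors c1@8 c4@8 c2@14 c3@21, authorship 14..1414.2..22...3.33
Authorship (.=original, N=cursor N): 1 4 . . 1 4 1 4 . 2 . . 2 2 . . . 3 . 3 3
Index 13: author = 2

Answer: cursor 2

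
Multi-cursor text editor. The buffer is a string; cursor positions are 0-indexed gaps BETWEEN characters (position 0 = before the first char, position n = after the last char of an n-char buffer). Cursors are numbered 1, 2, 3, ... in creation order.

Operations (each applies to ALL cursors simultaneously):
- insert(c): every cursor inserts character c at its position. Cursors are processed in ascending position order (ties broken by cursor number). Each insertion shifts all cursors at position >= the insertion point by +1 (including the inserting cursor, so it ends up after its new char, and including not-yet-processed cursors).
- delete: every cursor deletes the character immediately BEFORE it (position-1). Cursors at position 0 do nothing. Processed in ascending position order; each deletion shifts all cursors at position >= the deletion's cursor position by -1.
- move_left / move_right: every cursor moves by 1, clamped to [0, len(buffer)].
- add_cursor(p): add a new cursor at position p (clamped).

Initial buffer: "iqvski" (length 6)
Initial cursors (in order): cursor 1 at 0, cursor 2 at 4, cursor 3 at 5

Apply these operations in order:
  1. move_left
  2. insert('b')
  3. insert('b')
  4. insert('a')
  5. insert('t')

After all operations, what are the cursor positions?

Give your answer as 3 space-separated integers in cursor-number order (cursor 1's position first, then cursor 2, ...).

Answer: 4 11 16

Derivation:
After op 1 (move_left): buffer="iqvski" (len 6), cursors c1@0 c2@3 c3@4, authorship ......
After op 2 (insert('b')): buffer="biqvbsbki" (len 9), cursors c1@1 c2@5 c3@7, authorship 1...2.3..
After op 3 (insert('b')): buffer="bbiqvbbsbbki" (len 12), cursors c1@2 c2@7 c3@10, authorship 11...22.33..
After op 4 (insert('a')): buffer="bbaiqvbbasbbaki" (len 15), cursors c1@3 c2@9 c3@13, authorship 111...222.333..
After op 5 (insert('t')): buffer="bbatiqvbbatsbbatki" (len 18), cursors c1@4 c2@11 c3@16, authorship 1111...2222.3333..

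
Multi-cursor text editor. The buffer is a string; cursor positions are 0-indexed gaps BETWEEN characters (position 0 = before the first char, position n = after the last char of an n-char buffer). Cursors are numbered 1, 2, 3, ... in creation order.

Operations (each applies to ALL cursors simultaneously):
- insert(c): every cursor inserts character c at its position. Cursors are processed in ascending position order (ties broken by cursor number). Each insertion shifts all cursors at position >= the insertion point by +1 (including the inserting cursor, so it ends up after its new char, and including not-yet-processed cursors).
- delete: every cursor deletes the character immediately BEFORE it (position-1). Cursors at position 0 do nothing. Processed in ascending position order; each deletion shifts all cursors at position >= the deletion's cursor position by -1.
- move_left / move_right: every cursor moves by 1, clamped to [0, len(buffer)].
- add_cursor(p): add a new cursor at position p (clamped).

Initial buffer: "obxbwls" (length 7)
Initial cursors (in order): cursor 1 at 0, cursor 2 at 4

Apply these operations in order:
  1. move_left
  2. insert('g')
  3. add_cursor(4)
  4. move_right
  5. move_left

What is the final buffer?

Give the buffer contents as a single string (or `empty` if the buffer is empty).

Answer: gobxgbwls

Derivation:
After op 1 (move_left): buffer="obxbwls" (len 7), cursors c1@0 c2@3, authorship .......
After op 2 (insert('g')): buffer="gobxgbwls" (len 9), cursors c1@1 c2@5, authorship 1...2....
After op 3 (add_cursor(4)): buffer="gobxgbwls" (len 9), cursors c1@1 c3@4 c2@5, authorship 1...2....
After op 4 (move_right): buffer="gobxgbwls" (len 9), cursors c1@2 c3@5 c2@6, authorship 1...2....
After op 5 (move_left): buffer="gobxgbwls" (len 9), cursors c1@1 c3@4 c2@5, authorship 1...2....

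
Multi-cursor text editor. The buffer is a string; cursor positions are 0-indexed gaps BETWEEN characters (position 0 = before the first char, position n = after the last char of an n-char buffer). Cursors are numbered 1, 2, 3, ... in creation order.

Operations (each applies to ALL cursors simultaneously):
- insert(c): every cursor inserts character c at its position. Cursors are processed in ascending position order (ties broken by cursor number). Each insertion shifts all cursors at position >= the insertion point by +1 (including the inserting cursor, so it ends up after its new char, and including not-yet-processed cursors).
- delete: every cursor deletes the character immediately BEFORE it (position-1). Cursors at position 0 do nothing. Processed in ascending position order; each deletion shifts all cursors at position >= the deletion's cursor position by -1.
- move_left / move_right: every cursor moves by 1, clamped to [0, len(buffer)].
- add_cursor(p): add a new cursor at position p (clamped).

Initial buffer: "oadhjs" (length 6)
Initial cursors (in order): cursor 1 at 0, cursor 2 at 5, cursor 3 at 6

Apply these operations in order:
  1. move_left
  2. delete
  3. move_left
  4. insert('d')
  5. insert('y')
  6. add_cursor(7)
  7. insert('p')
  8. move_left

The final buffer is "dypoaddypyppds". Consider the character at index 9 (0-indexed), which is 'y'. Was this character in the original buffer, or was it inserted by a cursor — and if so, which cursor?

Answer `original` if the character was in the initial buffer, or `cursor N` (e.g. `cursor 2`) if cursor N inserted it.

After op 1 (move_left): buffer="oadhjs" (len 6), cursors c1@0 c2@4 c3@5, authorship ......
After op 2 (delete): buffer="oads" (len 4), cursors c1@0 c2@3 c3@3, authorship ....
After op 3 (move_left): buffer="oads" (len 4), cursors c1@0 c2@2 c3@2, authorship ....
After op 4 (insert('d')): buffer="doaddds" (len 7), cursors c1@1 c2@5 c3@5, authorship 1..23..
After op 5 (insert('y')): buffer="dyoaddyyds" (len 10), cursors c1@2 c2@8 c3@8, authorship 11..2323..
After op 6 (add_cursor(7)): buffer="dyoaddyyds" (len 10), cursors c1@2 c4@7 c2@8 c3@8, authorship 11..2323..
After op 7 (insert('p')): buffer="dypoaddypyppds" (len 14), cursors c1@3 c4@9 c2@12 c3@12, authorship 111..2324323..
After op 8 (move_left): buffer="dypoaddypyppds" (len 14), cursors c1@2 c4@8 c2@11 c3@11, authorship 111..2324323..
Authorship (.=original, N=cursor N): 1 1 1 . . 2 3 2 4 3 2 3 . .
Index 9: author = 3

Answer: cursor 3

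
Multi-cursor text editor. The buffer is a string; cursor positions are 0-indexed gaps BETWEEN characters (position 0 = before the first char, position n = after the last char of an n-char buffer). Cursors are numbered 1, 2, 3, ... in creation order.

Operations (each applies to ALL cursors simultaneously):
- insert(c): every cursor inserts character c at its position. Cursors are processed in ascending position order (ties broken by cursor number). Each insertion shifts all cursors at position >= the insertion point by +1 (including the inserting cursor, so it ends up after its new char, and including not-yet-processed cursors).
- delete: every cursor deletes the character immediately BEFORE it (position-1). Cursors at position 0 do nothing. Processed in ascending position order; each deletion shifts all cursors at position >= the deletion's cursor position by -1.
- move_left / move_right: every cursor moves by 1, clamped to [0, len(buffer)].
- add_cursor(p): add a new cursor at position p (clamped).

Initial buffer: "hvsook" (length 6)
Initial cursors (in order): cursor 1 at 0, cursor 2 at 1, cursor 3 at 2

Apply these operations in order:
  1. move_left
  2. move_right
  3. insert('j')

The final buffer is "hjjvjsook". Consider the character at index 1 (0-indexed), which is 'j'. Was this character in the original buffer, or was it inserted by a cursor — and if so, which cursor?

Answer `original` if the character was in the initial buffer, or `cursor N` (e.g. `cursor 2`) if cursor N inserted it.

After op 1 (move_left): buffer="hvsook" (len 6), cursors c1@0 c2@0 c3@1, authorship ......
After op 2 (move_right): buffer="hvsook" (len 6), cursors c1@1 c2@1 c3@2, authorship ......
After op 3 (insert('j')): buffer="hjjvjsook" (len 9), cursors c1@3 c2@3 c3@5, authorship .12.3....
Authorship (.=original, N=cursor N): . 1 2 . 3 . . . .
Index 1: author = 1

Answer: cursor 1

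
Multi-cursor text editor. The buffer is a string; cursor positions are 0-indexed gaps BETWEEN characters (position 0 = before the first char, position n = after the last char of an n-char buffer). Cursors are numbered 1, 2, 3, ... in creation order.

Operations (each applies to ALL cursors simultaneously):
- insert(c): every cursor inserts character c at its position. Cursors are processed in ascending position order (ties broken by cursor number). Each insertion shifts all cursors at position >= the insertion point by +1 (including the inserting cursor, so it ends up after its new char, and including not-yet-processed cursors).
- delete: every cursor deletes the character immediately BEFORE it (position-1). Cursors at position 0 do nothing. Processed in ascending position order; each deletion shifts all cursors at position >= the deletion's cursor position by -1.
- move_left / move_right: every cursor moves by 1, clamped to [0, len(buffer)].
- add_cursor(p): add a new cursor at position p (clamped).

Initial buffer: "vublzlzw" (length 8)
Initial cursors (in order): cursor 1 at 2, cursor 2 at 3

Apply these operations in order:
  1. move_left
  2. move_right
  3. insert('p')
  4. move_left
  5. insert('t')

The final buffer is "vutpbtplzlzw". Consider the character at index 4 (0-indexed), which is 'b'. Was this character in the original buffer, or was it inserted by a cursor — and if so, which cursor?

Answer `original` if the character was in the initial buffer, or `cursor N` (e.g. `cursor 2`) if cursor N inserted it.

After op 1 (move_left): buffer="vublzlzw" (len 8), cursors c1@1 c2@2, authorship ........
After op 2 (move_right): buffer="vublzlzw" (len 8), cursors c1@2 c2@3, authorship ........
After op 3 (insert('p')): buffer="vupbplzlzw" (len 10), cursors c1@3 c2@5, authorship ..1.2.....
After op 4 (move_left): buffer="vupbplzlzw" (len 10), cursors c1@2 c2@4, authorship ..1.2.....
After op 5 (insert('t')): buffer="vutpbtplzlzw" (len 12), cursors c1@3 c2@6, authorship ..11.22.....
Authorship (.=original, N=cursor N): . . 1 1 . 2 2 . . . . .
Index 4: author = original

Answer: original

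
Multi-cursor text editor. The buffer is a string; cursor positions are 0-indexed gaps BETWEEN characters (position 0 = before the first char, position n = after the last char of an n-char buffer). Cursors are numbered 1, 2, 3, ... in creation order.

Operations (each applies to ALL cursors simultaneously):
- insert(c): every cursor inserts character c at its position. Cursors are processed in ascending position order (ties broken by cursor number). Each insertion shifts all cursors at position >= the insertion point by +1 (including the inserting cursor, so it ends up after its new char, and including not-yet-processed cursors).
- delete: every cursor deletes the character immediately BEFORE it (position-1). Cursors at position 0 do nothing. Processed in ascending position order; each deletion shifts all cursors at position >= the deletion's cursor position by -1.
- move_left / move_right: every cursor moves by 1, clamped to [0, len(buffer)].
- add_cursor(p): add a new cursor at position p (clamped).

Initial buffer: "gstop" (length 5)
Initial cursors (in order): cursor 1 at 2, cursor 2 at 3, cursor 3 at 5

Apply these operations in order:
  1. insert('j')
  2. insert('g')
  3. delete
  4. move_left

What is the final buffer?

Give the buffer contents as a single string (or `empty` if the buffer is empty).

Answer: gsjtjopj

Derivation:
After op 1 (insert('j')): buffer="gsjtjopj" (len 8), cursors c1@3 c2@5 c3@8, authorship ..1.2..3
After op 2 (insert('g')): buffer="gsjgtjgopjg" (len 11), cursors c1@4 c2@7 c3@11, authorship ..11.22..33
After op 3 (delete): buffer="gsjtjopj" (len 8), cursors c1@3 c2@5 c3@8, authorship ..1.2..3
After op 4 (move_left): buffer="gsjtjopj" (len 8), cursors c1@2 c2@4 c3@7, authorship ..1.2..3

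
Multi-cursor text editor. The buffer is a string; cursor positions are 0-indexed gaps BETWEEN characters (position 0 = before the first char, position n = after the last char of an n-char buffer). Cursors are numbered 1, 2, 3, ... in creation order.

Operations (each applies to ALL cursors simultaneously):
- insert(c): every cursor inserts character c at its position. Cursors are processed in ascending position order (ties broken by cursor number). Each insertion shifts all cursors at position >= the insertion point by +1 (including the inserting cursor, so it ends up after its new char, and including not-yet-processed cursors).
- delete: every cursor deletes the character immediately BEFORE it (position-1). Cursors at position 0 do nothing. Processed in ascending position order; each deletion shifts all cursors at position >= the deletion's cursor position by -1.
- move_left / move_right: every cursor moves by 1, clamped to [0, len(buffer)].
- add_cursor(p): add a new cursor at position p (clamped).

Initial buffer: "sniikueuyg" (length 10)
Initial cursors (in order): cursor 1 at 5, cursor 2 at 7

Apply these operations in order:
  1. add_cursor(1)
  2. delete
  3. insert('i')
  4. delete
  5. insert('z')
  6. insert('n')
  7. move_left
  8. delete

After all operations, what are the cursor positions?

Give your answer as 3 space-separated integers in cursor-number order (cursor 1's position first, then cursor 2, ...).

After op 1 (add_cursor(1)): buffer="sniikueuyg" (len 10), cursors c3@1 c1@5 c2@7, authorship ..........
After op 2 (delete): buffer="niiuuyg" (len 7), cursors c3@0 c1@3 c2@4, authorship .......
After op 3 (insert('i')): buffer="iniiiuiuyg" (len 10), cursors c3@1 c1@5 c2@7, authorship 3...1.2...
After op 4 (delete): buffer="niiuuyg" (len 7), cursors c3@0 c1@3 c2@4, authorship .......
After op 5 (insert('z')): buffer="zniizuzuyg" (len 10), cursors c3@1 c1@5 c2@7, authorship 3...1.2...
After op 6 (insert('n')): buffer="znniiznuznuyg" (len 13), cursors c3@2 c1@7 c2@10, authorship 33...11.22...
After op 7 (move_left): buffer="znniiznuznuyg" (len 13), cursors c3@1 c1@6 c2@9, authorship 33...11.22...
After op 8 (delete): buffer="nniinunuyg" (len 10), cursors c3@0 c1@4 c2@6, authorship 3...1.2...

Answer: 4 6 0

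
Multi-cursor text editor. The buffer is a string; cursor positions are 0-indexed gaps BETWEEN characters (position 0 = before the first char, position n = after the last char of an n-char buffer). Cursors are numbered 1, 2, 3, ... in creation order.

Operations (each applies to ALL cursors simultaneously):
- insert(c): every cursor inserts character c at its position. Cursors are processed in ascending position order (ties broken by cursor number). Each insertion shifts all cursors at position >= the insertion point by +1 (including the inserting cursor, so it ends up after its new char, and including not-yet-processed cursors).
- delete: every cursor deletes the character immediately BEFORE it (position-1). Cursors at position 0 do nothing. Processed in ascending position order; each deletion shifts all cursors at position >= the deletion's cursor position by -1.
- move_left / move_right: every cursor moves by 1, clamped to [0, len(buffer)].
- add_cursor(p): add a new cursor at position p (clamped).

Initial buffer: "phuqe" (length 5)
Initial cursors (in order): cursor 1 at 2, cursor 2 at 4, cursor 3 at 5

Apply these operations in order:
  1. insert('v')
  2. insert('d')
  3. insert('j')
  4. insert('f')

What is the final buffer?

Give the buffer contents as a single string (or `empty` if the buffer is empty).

After op 1 (insert('v')): buffer="phvuqvev" (len 8), cursors c1@3 c2@6 c3@8, authorship ..1..2.3
After op 2 (insert('d')): buffer="phvduqvdevd" (len 11), cursors c1@4 c2@8 c3@11, authorship ..11..22.33
After op 3 (insert('j')): buffer="phvdjuqvdjevdj" (len 14), cursors c1@5 c2@10 c3@14, authorship ..111..222.333
After op 4 (insert('f')): buffer="phvdjfuqvdjfevdjf" (len 17), cursors c1@6 c2@12 c3@17, authorship ..1111..2222.3333

Answer: phvdjfuqvdjfevdjf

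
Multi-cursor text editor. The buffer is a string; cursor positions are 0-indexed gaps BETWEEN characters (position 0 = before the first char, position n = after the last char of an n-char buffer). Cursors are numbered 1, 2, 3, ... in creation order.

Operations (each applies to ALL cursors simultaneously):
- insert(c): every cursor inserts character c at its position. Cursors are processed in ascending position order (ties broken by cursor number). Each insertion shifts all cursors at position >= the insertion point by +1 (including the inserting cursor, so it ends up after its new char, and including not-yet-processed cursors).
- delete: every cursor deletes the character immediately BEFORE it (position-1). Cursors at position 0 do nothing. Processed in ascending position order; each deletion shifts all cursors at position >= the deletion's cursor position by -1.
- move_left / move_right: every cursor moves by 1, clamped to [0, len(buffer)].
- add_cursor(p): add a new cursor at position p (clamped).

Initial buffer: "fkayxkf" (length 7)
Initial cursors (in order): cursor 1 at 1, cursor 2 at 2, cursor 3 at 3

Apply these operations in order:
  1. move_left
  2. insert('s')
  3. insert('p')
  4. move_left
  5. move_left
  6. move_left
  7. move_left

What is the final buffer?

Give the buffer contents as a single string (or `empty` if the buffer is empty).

Answer: spfspkspayxkf

Derivation:
After op 1 (move_left): buffer="fkayxkf" (len 7), cursors c1@0 c2@1 c3@2, authorship .......
After op 2 (insert('s')): buffer="sfsksayxkf" (len 10), cursors c1@1 c2@3 c3@5, authorship 1.2.3.....
After op 3 (insert('p')): buffer="spfspkspayxkf" (len 13), cursors c1@2 c2@5 c3@8, authorship 11.22.33.....
After op 4 (move_left): buffer="spfspkspayxkf" (len 13), cursors c1@1 c2@4 c3@7, authorship 11.22.33.....
After op 5 (move_left): buffer="spfspkspayxkf" (len 13), cursors c1@0 c2@3 c3@6, authorship 11.22.33.....
After op 6 (move_left): buffer="spfspkspayxkf" (len 13), cursors c1@0 c2@2 c3@5, authorship 11.22.33.....
After op 7 (move_left): buffer="spfspkspayxkf" (len 13), cursors c1@0 c2@1 c3@4, authorship 11.22.33.....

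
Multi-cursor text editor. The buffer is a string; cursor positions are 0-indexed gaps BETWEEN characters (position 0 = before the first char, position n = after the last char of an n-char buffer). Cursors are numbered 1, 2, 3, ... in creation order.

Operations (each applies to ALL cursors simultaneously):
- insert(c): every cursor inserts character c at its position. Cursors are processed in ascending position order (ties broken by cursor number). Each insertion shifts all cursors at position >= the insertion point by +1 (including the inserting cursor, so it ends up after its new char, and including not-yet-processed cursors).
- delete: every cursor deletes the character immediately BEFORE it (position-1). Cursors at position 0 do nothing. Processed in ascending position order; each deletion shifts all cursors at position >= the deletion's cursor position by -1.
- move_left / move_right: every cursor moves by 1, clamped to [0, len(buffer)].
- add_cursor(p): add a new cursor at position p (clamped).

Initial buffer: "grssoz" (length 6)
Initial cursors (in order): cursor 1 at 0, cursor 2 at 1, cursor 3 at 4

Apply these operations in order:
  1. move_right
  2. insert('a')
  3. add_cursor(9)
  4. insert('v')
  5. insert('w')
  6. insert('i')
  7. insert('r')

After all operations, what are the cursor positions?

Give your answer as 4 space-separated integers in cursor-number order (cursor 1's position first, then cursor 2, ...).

Answer: 6 12 20 25

Derivation:
After op 1 (move_right): buffer="grssoz" (len 6), cursors c1@1 c2@2 c3@5, authorship ......
After op 2 (insert('a')): buffer="garassoaz" (len 9), cursors c1@2 c2@4 c3@8, authorship .1.2...3.
After op 3 (add_cursor(9)): buffer="garassoaz" (len 9), cursors c1@2 c2@4 c3@8 c4@9, authorship .1.2...3.
After op 4 (insert('v')): buffer="gavravssoavzv" (len 13), cursors c1@3 c2@6 c3@11 c4@13, authorship .11.22...33.4
After op 5 (insert('w')): buffer="gavwravwssoavwzvw" (len 17), cursors c1@4 c2@8 c3@14 c4@17, authorship .111.222...333.44
After op 6 (insert('i')): buffer="gavwiravwissoavwizvwi" (len 21), cursors c1@5 c2@10 c3@17 c4@21, authorship .1111.2222...3333.444
After op 7 (insert('r')): buffer="gavwirravwirssoavwirzvwir" (len 25), cursors c1@6 c2@12 c3@20 c4@25, authorship .11111.22222...33333.4444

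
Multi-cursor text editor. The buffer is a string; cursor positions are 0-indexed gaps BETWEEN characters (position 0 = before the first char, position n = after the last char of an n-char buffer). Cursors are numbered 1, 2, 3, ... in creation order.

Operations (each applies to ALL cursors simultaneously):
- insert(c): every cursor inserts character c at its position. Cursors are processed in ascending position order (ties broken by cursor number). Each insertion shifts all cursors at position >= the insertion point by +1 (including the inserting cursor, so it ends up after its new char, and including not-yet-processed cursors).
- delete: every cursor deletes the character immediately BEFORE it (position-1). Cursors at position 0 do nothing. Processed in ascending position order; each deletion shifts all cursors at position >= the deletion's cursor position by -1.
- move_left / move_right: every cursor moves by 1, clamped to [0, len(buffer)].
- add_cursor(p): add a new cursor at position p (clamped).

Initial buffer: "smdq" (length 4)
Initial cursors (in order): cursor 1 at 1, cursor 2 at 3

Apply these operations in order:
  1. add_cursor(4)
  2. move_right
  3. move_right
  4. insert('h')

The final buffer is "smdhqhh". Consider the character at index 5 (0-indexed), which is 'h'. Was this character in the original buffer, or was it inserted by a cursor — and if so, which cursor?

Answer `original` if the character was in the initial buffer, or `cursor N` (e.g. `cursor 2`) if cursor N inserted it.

After op 1 (add_cursor(4)): buffer="smdq" (len 4), cursors c1@1 c2@3 c3@4, authorship ....
After op 2 (move_right): buffer="smdq" (len 4), cursors c1@2 c2@4 c3@4, authorship ....
After op 3 (move_right): buffer="smdq" (len 4), cursors c1@3 c2@4 c3@4, authorship ....
After op 4 (insert('h')): buffer="smdhqhh" (len 7), cursors c1@4 c2@7 c3@7, authorship ...1.23
Authorship (.=original, N=cursor N): . . . 1 . 2 3
Index 5: author = 2

Answer: cursor 2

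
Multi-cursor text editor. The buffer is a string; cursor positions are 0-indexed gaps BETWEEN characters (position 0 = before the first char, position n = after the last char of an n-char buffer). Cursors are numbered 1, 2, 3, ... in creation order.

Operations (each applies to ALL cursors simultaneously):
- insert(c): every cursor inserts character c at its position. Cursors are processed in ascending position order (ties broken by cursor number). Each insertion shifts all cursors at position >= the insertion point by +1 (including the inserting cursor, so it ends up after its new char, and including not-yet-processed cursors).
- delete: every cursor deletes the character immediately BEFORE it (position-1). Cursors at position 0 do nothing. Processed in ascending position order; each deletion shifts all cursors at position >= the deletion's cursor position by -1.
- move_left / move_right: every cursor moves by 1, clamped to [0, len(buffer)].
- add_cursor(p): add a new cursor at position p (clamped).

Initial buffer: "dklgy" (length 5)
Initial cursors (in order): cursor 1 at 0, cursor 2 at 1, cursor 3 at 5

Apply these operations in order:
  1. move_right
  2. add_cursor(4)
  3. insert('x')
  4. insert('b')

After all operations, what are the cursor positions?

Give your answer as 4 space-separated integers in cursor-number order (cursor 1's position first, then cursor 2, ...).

Answer: 3 6 13 10

Derivation:
After op 1 (move_right): buffer="dklgy" (len 5), cursors c1@1 c2@2 c3@5, authorship .....
After op 2 (add_cursor(4)): buffer="dklgy" (len 5), cursors c1@1 c2@2 c4@4 c3@5, authorship .....
After op 3 (insert('x')): buffer="dxkxlgxyx" (len 9), cursors c1@2 c2@4 c4@7 c3@9, authorship .1.2..4.3
After op 4 (insert('b')): buffer="dxbkxblgxbyxb" (len 13), cursors c1@3 c2@6 c4@10 c3@13, authorship .11.22..44.33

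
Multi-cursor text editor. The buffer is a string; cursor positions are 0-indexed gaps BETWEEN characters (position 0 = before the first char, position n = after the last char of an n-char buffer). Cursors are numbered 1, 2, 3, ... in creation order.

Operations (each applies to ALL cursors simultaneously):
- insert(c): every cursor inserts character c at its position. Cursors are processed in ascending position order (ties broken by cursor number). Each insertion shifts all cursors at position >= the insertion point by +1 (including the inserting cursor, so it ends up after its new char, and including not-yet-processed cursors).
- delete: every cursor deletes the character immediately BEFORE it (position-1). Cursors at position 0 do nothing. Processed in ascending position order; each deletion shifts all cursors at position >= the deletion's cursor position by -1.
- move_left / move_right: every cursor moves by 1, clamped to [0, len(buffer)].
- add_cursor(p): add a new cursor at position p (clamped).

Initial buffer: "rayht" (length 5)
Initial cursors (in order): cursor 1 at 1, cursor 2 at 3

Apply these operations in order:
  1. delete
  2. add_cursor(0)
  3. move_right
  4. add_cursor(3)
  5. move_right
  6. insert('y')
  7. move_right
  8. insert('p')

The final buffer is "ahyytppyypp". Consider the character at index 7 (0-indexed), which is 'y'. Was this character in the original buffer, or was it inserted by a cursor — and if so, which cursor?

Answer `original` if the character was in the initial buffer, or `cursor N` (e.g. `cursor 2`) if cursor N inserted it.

Answer: cursor 2

Derivation:
After op 1 (delete): buffer="aht" (len 3), cursors c1@0 c2@1, authorship ...
After op 2 (add_cursor(0)): buffer="aht" (len 3), cursors c1@0 c3@0 c2@1, authorship ...
After op 3 (move_right): buffer="aht" (len 3), cursors c1@1 c3@1 c2@2, authorship ...
After op 4 (add_cursor(3)): buffer="aht" (len 3), cursors c1@1 c3@1 c2@2 c4@3, authorship ...
After op 5 (move_right): buffer="aht" (len 3), cursors c1@2 c3@2 c2@3 c4@3, authorship ...
After op 6 (insert('y')): buffer="ahyytyy" (len 7), cursors c1@4 c3@4 c2@7 c4@7, authorship ..13.24
After op 7 (move_right): buffer="ahyytyy" (len 7), cursors c1@5 c3@5 c2@7 c4@7, authorship ..13.24
After op 8 (insert('p')): buffer="ahyytppyypp" (len 11), cursors c1@7 c3@7 c2@11 c4@11, authorship ..13.132424
Authorship (.=original, N=cursor N): . . 1 3 . 1 3 2 4 2 4
Index 7: author = 2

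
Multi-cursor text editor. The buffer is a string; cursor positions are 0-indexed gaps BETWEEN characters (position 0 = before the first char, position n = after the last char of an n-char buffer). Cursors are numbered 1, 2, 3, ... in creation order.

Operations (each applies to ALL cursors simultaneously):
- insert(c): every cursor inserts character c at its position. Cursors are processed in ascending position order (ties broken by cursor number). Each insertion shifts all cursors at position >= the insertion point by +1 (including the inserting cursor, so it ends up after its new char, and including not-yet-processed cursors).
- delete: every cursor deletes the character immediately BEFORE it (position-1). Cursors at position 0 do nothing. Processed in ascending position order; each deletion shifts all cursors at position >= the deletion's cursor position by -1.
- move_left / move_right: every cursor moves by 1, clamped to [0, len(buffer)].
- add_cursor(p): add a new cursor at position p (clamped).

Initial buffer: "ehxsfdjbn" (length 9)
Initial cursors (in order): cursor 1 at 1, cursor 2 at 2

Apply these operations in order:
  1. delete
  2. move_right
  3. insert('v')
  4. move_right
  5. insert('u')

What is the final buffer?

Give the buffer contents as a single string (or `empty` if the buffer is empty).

After op 1 (delete): buffer="xsfdjbn" (len 7), cursors c1@0 c2@0, authorship .......
After op 2 (move_right): buffer="xsfdjbn" (len 7), cursors c1@1 c2@1, authorship .......
After op 3 (insert('v')): buffer="xvvsfdjbn" (len 9), cursors c1@3 c2@3, authorship .12......
After op 4 (move_right): buffer="xvvsfdjbn" (len 9), cursors c1@4 c2@4, authorship .12......
After op 5 (insert('u')): buffer="xvvsuufdjbn" (len 11), cursors c1@6 c2@6, authorship .12.12.....

Answer: xvvsuufdjbn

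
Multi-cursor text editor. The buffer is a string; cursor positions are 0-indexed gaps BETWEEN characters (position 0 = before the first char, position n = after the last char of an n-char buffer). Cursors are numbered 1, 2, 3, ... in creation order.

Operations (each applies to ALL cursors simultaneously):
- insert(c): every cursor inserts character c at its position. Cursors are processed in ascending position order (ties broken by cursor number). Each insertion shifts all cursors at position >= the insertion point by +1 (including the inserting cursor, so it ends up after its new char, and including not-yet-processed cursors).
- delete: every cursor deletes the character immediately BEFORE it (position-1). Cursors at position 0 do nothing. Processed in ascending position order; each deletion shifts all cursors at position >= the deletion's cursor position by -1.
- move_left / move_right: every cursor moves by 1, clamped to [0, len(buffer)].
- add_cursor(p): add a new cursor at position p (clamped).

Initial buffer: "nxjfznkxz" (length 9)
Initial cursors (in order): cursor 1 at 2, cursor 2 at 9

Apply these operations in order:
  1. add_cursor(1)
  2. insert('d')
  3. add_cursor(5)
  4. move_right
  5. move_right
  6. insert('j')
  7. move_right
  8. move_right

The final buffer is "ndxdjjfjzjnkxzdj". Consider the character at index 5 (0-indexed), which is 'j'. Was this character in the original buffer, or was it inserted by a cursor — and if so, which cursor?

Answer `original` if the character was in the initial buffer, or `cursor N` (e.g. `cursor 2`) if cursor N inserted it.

Answer: original

Derivation:
After op 1 (add_cursor(1)): buffer="nxjfznkxz" (len 9), cursors c3@1 c1@2 c2@9, authorship .........
After op 2 (insert('d')): buffer="ndxdjfznkxzd" (len 12), cursors c3@2 c1@4 c2@12, authorship .3.1.......2
After op 3 (add_cursor(5)): buffer="ndxdjfznkxzd" (len 12), cursors c3@2 c1@4 c4@5 c2@12, authorship .3.1.......2
After op 4 (move_right): buffer="ndxdjfznkxzd" (len 12), cursors c3@3 c1@5 c4@6 c2@12, authorship .3.1.......2
After op 5 (move_right): buffer="ndxdjfznkxzd" (len 12), cursors c3@4 c1@6 c4@7 c2@12, authorship .3.1.......2
After op 6 (insert('j')): buffer="ndxdjjfjzjnkxzdj" (len 16), cursors c3@5 c1@8 c4@10 c2@16, authorship .3.13..1.4....22
After op 7 (move_right): buffer="ndxdjjfjzjnkxzdj" (len 16), cursors c3@6 c1@9 c4@11 c2@16, authorship .3.13..1.4....22
After op 8 (move_right): buffer="ndxdjjfjzjnkxzdj" (len 16), cursors c3@7 c1@10 c4@12 c2@16, authorship .3.13..1.4....22
Authorship (.=original, N=cursor N): . 3 . 1 3 . . 1 . 4 . . . . 2 2
Index 5: author = original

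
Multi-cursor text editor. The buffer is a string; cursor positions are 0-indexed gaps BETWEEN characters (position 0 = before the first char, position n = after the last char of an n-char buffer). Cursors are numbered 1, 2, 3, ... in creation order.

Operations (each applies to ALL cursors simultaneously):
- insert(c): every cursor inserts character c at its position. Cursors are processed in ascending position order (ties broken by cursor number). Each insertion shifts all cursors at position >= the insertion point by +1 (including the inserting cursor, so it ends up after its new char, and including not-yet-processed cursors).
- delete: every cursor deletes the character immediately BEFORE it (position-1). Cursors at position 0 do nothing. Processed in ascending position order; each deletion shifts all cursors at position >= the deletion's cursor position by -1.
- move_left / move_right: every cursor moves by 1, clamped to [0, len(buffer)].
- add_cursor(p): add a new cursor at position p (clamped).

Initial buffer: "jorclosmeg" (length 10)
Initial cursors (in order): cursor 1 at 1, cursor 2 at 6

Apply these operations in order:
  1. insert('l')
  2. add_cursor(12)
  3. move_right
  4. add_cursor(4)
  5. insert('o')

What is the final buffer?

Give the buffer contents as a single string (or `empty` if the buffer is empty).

After op 1 (insert('l')): buffer="jlorclolsmeg" (len 12), cursors c1@2 c2@8, authorship .1.....2....
After op 2 (add_cursor(12)): buffer="jlorclolsmeg" (len 12), cursors c1@2 c2@8 c3@12, authorship .1.....2....
After op 3 (move_right): buffer="jlorclolsmeg" (len 12), cursors c1@3 c2@9 c3@12, authorship .1.....2....
After op 4 (add_cursor(4)): buffer="jlorclolsmeg" (len 12), cursors c1@3 c4@4 c2@9 c3@12, authorship .1.....2....
After op 5 (insert('o')): buffer="jlooroclolsomego" (len 16), cursors c1@4 c4@6 c2@12 c3@16, authorship .1.1.4...2.2...3

Answer: jlooroclolsomego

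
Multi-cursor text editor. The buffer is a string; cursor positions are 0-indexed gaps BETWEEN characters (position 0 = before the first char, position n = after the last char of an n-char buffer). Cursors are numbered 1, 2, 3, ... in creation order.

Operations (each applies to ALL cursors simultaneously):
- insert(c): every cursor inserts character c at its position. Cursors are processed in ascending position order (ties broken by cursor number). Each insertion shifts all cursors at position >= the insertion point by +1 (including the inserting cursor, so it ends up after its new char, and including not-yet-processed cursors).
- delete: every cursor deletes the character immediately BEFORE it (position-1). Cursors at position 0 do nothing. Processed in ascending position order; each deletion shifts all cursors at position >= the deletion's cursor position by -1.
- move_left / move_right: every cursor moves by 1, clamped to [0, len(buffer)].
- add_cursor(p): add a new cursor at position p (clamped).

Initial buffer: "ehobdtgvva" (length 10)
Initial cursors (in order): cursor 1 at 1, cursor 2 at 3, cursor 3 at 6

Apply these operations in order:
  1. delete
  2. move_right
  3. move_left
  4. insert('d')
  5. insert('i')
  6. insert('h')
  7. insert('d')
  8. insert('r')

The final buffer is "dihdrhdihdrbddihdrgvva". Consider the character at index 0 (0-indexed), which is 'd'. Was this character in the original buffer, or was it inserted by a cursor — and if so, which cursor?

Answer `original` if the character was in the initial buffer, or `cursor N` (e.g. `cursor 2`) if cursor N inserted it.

After op 1 (delete): buffer="hbdgvva" (len 7), cursors c1@0 c2@1 c3@3, authorship .......
After op 2 (move_right): buffer="hbdgvva" (len 7), cursors c1@1 c2@2 c3@4, authorship .......
After op 3 (move_left): buffer="hbdgvva" (len 7), cursors c1@0 c2@1 c3@3, authorship .......
After op 4 (insert('d')): buffer="dhdbddgvva" (len 10), cursors c1@1 c2@3 c3@6, authorship 1.2..3....
After op 5 (insert('i')): buffer="dihdibddigvva" (len 13), cursors c1@2 c2@5 c3@9, authorship 11.22..33....
After op 6 (insert('h')): buffer="dihhdihbddihgvva" (len 16), cursors c1@3 c2@7 c3@12, authorship 111.222..333....
After op 7 (insert('d')): buffer="dihdhdihdbddihdgvva" (len 19), cursors c1@4 c2@9 c3@15, authorship 1111.2222..3333....
After op 8 (insert('r')): buffer="dihdrhdihdrbddihdrgvva" (len 22), cursors c1@5 c2@11 c3@18, authorship 11111.22222..33333....
Authorship (.=original, N=cursor N): 1 1 1 1 1 . 2 2 2 2 2 . . 3 3 3 3 3 . . . .
Index 0: author = 1

Answer: cursor 1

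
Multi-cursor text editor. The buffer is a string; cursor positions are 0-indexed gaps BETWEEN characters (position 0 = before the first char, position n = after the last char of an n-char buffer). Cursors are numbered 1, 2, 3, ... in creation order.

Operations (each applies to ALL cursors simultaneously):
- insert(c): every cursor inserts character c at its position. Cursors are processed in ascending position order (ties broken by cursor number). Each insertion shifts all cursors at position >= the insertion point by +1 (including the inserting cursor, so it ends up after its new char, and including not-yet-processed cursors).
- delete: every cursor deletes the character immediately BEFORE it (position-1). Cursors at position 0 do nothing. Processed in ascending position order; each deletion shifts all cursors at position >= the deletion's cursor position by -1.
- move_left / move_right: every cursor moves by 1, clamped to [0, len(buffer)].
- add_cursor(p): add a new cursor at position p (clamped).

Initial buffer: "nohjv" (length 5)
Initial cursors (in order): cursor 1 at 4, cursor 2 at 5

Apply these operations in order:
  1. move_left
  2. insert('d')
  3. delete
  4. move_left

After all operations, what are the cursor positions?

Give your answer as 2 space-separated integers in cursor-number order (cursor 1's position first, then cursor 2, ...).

After op 1 (move_left): buffer="nohjv" (len 5), cursors c1@3 c2@4, authorship .....
After op 2 (insert('d')): buffer="nohdjdv" (len 7), cursors c1@4 c2@6, authorship ...1.2.
After op 3 (delete): buffer="nohjv" (len 5), cursors c1@3 c2@4, authorship .....
After op 4 (move_left): buffer="nohjv" (len 5), cursors c1@2 c2@3, authorship .....

Answer: 2 3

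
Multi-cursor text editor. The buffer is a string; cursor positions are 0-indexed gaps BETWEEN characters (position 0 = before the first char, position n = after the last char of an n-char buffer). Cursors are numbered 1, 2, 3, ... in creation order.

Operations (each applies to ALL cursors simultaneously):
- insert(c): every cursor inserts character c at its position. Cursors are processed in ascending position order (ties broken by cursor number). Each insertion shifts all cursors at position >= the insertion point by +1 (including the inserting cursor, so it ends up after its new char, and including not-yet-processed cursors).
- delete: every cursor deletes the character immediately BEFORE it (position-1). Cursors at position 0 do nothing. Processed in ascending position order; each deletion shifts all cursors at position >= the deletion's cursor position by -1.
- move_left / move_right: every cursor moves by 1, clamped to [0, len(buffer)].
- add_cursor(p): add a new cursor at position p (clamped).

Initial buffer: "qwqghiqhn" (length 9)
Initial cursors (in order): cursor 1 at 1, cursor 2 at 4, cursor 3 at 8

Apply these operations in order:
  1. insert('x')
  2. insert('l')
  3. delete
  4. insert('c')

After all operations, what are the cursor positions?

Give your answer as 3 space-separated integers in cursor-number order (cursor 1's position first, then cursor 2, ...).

Answer: 3 8 14

Derivation:
After op 1 (insert('x')): buffer="qxwqgxhiqhxn" (len 12), cursors c1@2 c2@6 c3@11, authorship .1...2....3.
After op 2 (insert('l')): buffer="qxlwqgxlhiqhxln" (len 15), cursors c1@3 c2@8 c3@14, authorship .11...22....33.
After op 3 (delete): buffer="qxwqgxhiqhxn" (len 12), cursors c1@2 c2@6 c3@11, authorship .1...2....3.
After op 4 (insert('c')): buffer="qxcwqgxchiqhxcn" (len 15), cursors c1@3 c2@8 c3@14, authorship .11...22....33.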